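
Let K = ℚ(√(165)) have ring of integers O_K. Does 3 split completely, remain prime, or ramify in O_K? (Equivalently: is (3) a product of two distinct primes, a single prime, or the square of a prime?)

p ramifies

d = 165 ≡ 1 (mod 4), so O_K = ℤ[(1+√165)/2] and disc(K) = d = 165.
Ramification test: 3 | 165. The prime 3 ramifies in K.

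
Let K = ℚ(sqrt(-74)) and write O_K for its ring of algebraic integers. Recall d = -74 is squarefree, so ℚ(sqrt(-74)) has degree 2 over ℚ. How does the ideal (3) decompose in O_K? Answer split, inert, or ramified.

Since -74 ≢ 1 mod 4, the ring of integers is ℤ[√-74] with discriminant 4·(-74) = -296.
disc(K) = -296 is not divisible by 3; 3 is unramified.
Compute (-74/3) via Euler: 1^((3-1)/2) mod 3 = 1, so (-74/3) = 1.
(-74/3) = 1, so 3 splits.

splits completely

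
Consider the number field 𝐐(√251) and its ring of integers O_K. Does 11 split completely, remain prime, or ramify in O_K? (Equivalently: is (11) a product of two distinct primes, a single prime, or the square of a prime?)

d = 251 ≡ 3 (mod 4), so O_K = ℤ[√251] and disc(K) = 4d = 1004.
disc(K) = 1004 is not divisible by 11; 11 is unramified.
Legendre symbol by Euler's criterion: (251/11) ≡ 251^5 ≡ 1 (mod 11), i.e. (251/11) = 1.
Legendre symbol 1 ⇒ 11 is split.

11 splits in O_K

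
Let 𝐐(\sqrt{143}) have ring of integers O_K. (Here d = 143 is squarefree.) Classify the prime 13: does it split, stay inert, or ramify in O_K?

13 is ramified

143 mod 4 = 3, hence disc K = 4·143 = 572 and O_K = ℤ[√143].
disc(K) = 572 = 13·44, so p = 13 is ramified.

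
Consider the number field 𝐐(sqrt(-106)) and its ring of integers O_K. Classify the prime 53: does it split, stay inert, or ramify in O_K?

53 is ramified

-106 mod 4 = 2, hence disc K = 4·(-106) = -424 and O_K = ℤ[√-106].
53 divides disc(K) = -424, so 53 ramifies.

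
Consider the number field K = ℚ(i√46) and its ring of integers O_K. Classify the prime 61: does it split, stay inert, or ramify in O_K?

-46 mod 4 = 2, hence disc K = 4·(-46) = -184 and O_K = ℤ[√-46].
61 ∤ -184, so 61 is unramified.
(-46/61) = 15^30 mod 61 = 1, giving Legendre symbol 1.
Legendre symbol 1 ⇒ 61 is split.

61 splits in O_K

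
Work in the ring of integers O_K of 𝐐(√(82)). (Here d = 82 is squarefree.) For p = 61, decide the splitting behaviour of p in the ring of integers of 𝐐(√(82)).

61 remains inert

d = 82 ≡ 2 (mod 4), so O_K = ℤ[√82] and disc(K) = 4d = 328.
Since gcd(61, 328) = 1 the prime 61 does not ramify.
Euler's criterion: 82^30 mod 61 = 60. Thus (82|61) = -1.
Legendre symbol -1 ⇒ 61 is inert.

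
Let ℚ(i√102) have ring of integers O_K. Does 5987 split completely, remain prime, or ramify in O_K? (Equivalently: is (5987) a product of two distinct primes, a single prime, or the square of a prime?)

remains prime (inert)

-102 mod 4 = 2, hence disc K = 4·(-102) = -408 and O_K = ℤ[√-102].
disc(K) = -408 is not divisible by 5987; 5987 is unramified.
Euler's criterion: (-102)^2993 mod 5987 = 5986. Thus (-102|5987) = -1.
(-102/5987) = -1, so 5987 is inert.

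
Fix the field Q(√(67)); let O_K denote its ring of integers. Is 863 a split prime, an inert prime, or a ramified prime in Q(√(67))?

863 remains inert

d = 67 ≡ 3 (mod 4), so O_K = ℤ[√67] and disc(K) = 4d = 268.
863 ∤ 268, so 863 is unramified.
Compute (67/863) via Euler: 67^((863-1)/2) mod 863 = 862, so (67/863) = -1.
d is a non-residue mod p, hence 863 remains inert in O_K.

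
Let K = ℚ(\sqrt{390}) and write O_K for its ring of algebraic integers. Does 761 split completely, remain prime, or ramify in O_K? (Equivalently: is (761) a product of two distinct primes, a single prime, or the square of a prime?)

d = 390 ≡ 2 (mod 4), so O_K = ℤ[√390] and disc(K) = 4d = 1560.
disc(K) = 1560 is not divisible by 761; 761 is unramified.
(390/761) = 390^380 mod 761 = 1, giving Legendre symbol 1.
d is a quadratic residue mod p, hence 761 splits in O_K.

split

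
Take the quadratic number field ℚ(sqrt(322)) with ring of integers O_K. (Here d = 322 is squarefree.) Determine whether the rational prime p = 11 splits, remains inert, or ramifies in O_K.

322 mod 4 = 2, hence disc K = 4·322 = 1288 and O_K = ℤ[√322].
disc(K) = 1288 is not divisible by 11; 11 is unramified.
Euler's criterion: 322^5 mod 11 = 1. Thus (322|11) = 1.
(322/11) = 1, so 11 splits.

split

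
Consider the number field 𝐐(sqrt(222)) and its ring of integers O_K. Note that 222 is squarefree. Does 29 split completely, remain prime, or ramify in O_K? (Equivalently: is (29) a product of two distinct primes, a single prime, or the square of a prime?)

222 mod 4 = 2, hence disc K = 4·222 = 888 and O_K = ℤ[√222].
Since gcd(29, 888) = 1 the prime 29 does not ramify.
Euler's criterion: 222^14 mod 29 = 28. Thus (222|29) = -1.
(222/29) = -1, so 29 is inert.

29 remains inert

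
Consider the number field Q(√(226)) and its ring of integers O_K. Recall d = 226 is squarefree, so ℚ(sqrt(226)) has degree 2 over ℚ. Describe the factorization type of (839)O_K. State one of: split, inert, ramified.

839 remains inert

226 mod 4 = 2, hence disc K = 4·226 = 904 and O_K = ℤ[√226].
839 ∤ 904, so 839 is unramified.
Euler's criterion: 226^419 mod 839 = 838. Thus (226|839) = -1.
(226/839) = -1, so 839 is inert.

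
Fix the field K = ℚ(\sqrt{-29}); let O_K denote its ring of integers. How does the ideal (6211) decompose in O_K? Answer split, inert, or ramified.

inert — (6211) stays prime in O_K

-29 mod 4 = 3, hence disc K = 4·(-29) = -116 and O_K = ℤ[√-29].
Since gcd(6211, -116) = 1 the prime 6211 does not ramify.
(-29/6211) = 6182^3105 mod 6211 = 6210, giving Legendre symbol -1.
d is a non-residue mod p, hence 6211 remains inert in O_K.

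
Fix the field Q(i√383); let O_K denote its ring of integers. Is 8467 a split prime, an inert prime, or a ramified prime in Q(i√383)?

inert

d = -383 ≡ 1 (mod 4), so O_K = ℤ[(1+√-383)/2] and disc(K) = d = -383.
Since gcd(8467, -383) = 1 the prime 8467 does not ramify.
Compute (-383/8467) via Euler: 8084^((8467-1)/2) mod 8467 = 8466, so (-383/8467) = -1.
d is a non-residue mod p, hence 8467 remains inert in O_K.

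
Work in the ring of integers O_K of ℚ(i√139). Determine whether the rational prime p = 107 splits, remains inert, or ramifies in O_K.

d = -139 ≡ 1 (mod 4), so O_K = ℤ[(1+√-139)/2] and disc(K) = d = -139.
disc(K) = -139 is not divisible by 107; 107 is unramified.
Legendre symbol by Euler's criterion: (-139/107) ≡ (-139)^53 ≡ 1 (mod 107), i.e. (-139/107) = 1.
Legendre symbol 1 ⇒ 107 is split.

split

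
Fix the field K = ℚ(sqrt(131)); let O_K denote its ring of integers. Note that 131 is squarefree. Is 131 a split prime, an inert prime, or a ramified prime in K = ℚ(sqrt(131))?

131 is ramified

Since 131 ≢ 1 mod 4, the ring of integers is ℤ[√131] with discriminant 4·131 = 524.
131 divides disc(K) = 524, so 131 ramifies.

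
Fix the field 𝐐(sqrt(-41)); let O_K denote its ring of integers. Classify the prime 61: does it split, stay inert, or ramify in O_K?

Since -41 ≢ 1 mod 4, the ring of integers is ℤ[√-41] with discriminant 4·(-41) = -164.
Since gcd(61, -164) = 1 the prime 61 does not ramify.
Legendre symbol by Euler's criterion: (-41/61) ≡ (-41)^30 ≡ 1 (mod 61), i.e. (-41/61) = 1.
(-41/61) = 1, so 61 splits.

split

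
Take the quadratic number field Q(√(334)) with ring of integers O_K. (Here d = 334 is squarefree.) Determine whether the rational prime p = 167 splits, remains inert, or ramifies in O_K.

Since 334 ≢ 1 mod 4, the ring of integers is ℤ[√334] with discriminant 4·334 = 1336.
disc(K) = 1336 = 167·8, so p = 167 is ramified.

167 is ramified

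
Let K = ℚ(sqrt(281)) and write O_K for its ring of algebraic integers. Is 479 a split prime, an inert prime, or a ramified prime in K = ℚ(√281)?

281 mod 4 = 1, hence disc K = 281 and O_K = ℤ[(1+√281)/2].
disc(K) = 281 is not divisible by 479; 479 is unramified.
Euler's criterion: 281^239 mod 479 = 478. Thus (281|479) = -1.
(281/479) = -1, so 479 is inert.

inert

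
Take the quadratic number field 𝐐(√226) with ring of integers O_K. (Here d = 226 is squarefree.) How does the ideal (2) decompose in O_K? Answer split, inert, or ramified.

ramifies in O_K

226 mod 4 = 2, hence disc K = 4·226 = 904 and O_K = ℤ[√226].
Ramification test: 2 | 904. The prime 2 ramifies in K.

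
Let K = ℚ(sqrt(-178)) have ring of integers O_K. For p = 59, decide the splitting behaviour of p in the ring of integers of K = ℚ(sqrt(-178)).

-178 mod 4 = 2, hence disc K = 4·(-178) = -712 and O_K = ℤ[√-178].
Since gcd(59, -712) = 1 the prime 59 does not ramify.
Legendre symbol by Euler's criterion: (-178/59) ≡ (-178)^29 ≡ 58 (mod 59), i.e. (-178/59) = -1.
Legendre symbol -1 ⇒ 59 is inert.

inert — (59) stays prime in O_K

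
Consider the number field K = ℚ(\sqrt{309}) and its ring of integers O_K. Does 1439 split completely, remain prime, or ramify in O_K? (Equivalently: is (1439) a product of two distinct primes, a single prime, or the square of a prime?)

p is inert

d = 309 ≡ 1 (mod 4), so O_K = ℤ[(1+√309)/2] and disc(K) = d = 309.
disc(K) = 309 is not divisible by 1439; 1439 is unramified.
Compute (309/1439) via Euler: 309^((1439-1)/2) mod 1439 = 1438, so (309/1439) = -1.
d is a non-residue mod p, hence 1439 remains inert in O_K.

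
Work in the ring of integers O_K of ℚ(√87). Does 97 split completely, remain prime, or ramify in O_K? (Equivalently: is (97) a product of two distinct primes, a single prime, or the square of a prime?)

remains prime (inert)

d = 87 ≡ 3 (mod 4), so O_K = ℤ[√87] and disc(K) = 4d = 348.
disc(K) = 348 is not divisible by 97; 97 is unramified.
Legendre symbol by Euler's criterion: (87/97) ≡ 87^48 ≡ 96 (mod 97), i.e. (87/97) = -1.
Legendre symbol -1 ⇒ 97 is inert.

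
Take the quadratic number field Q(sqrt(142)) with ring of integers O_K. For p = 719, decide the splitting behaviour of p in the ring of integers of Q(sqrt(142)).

p is inert

142 mod 4 = 2, hence disc K = 4·142 = 568 and O_K = ℤ[√142].
719 ∤ 568, so 719 is unramified.
Compute (142/719) via Euler: 142^((719-1)/2) mod 719 = 718, so (142/719) = -1.
d is a non-residue mod p, hence 719 remains inert in O_K.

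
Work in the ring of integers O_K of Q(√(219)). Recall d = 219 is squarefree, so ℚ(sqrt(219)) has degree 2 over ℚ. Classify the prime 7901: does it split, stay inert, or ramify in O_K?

Since 219 ≢ 1 mod 4, the ring of integers is ℤ[√219] with discriminant 4·219 = 876.
7901 ∤ 876, so 7901 is unramified.
(219/7901) = 219^3950 mod 7901 = 1, giving Legendre symbol 1.
(219/7901) = 1, so 7901 splits.

split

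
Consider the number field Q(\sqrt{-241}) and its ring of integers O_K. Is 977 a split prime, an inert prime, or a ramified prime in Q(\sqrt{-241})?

-241 mod 4 = 3, hence disc K = 4·(-241) = -964 and O_K = ℤ[√-241].
977 ∤ -964, so 977 is unramified.
(-241/977) = 736^488 mod 977 = 976, giving Legendre symbol -1.
d is a non-residue mod p, hence 977 remains inert in O_K.

inert — (977) stays prime in O_K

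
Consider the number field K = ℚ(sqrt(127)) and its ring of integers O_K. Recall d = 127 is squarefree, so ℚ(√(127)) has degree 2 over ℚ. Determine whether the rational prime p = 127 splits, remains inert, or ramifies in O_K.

ramified — (127) = 𝔭²

Since 127 ≢ 1 mod 4, the ring of integers is ℤ[√127] with discriminant 4·127 = 508.
Ramification test: 127 | 508. The prime 127 ramifies in K.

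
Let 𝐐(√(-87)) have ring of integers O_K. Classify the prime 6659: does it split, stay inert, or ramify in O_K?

d = -87 ≡ 1 (mod 4), so O_K = ℤ[(1+√-87)/2] and disc(K) = d = -87.
6659 ∤ -87, so 6659 is unramified.
Compute (-87/6659) via Euler: 6572^((6659-1)/2) mod 6659 = 1, so (-87/6659) = 1.
d is a quadratic residue mod p, hence 6659 splits in O_K.

splits completely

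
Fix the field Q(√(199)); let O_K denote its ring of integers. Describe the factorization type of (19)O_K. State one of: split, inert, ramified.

Since 199 ≢ 1 mod 4, the ring of integers is ℤ[√199] with discriminant 4·199 = 796.
Since gcd(19, 796) = 1 the prime 19 does not ramify.
Euler's criterion: 199^9 mod 19 = 1. Thus (199|19) = 1.
d is a quadratic residue mod p, hence 19 splits in O_K.

splits completely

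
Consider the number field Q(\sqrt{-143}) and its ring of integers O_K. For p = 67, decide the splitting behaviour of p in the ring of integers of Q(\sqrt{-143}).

remains prime (inert)

-143 mod 4 = 1, hence disc K = -143 and O_K = ℤ[(1+√-143)/2].
disc(K) = -143 is not divisible by 67; 67 is unramified.
Euler's criterion: (-143)^33 mod 67 = 66. Thus (-143|67) = -1.
Legendre symbol -1 ⇒ 67 is inert.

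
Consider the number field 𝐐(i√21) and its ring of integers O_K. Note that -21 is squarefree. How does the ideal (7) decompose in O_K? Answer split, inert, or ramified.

-21 mod 4 = 3, hence disc K = 4·(-21) = -84 and O_K = ℤ[√-21].
7 divides disc(K) = -84, so 7 ramifies.

ramified — (7) = 𝔭²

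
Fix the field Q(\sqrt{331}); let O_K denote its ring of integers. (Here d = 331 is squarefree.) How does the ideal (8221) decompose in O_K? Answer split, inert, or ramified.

Since 331 ≢ 1 mod 4, the ring of integers is ℤ[√331] with discriminant 4·331 = 1324.
disc(K) = 1324 is not divisible by 8221; 8221 is unramified.
Euler's criterion: 331^4110 mod 8221 = 8220. Thus (331|8221) = -1.
(331/8221) = -1, so 8221 is inert.

p is inert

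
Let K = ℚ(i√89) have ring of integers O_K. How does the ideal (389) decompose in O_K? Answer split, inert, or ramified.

-89 mod 4 = 3, hence disc K = 4·(-89) = -356 and O_K = ℤ[√-89].
389 ∤ -356, so 389 is unramified.
Euler's criterion: (-89)^194 mod 389 = 388. Thus (-89|389) = -1.
(-89/389) = -1, so 389 is inert.

inert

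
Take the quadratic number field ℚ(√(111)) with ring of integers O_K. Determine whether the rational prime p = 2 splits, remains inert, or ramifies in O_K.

ramifies in O_K

d = 111 ≡ 3 (mod 4), so O_K = ℤ[√111] and disc(K) = 4d = 444.
2 divides disc(K) = 444, so 2 ramifies.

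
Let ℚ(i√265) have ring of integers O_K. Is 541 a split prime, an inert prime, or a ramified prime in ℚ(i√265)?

-265 mod 4 = 3, hence disc K = 4·(-265) = -1060 and O_K = ℤ[√-265].
disc(K) = -1060 is not divisible by 541; 541 is unramified.
Euler's criterion: (-265)^270 mod 541 = 1. Thus (-265|541) = 1.
d is a quadratic residue mod p, hence 541 splits in O_K.

split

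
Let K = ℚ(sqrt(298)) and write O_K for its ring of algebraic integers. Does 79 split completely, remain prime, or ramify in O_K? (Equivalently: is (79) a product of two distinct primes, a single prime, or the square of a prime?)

Since 298 ≢ 1 mod 4, the ring of integers is ℤ[√298] with discriminant 4·298 = 1192.
disc(K) = 1192 is not divisible by 79; 79 is unramified.
Compute (298/79) via Euler: 61^((79-1)/2) mod 79 = 78, so (298/79) = -1.
Legendre symbol -1 ⇒ 79 is inert.

inert — (79) stays prime in O_K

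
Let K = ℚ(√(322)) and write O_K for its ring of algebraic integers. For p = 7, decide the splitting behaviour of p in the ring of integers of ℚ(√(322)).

d = 322 ≡ 2 (mod 4), so O_K = ℤ[√322] and disc(K) = 4d = 1288.
Ramification test: 7 | 1288. The prime 7 ramifies in K.

ramifies in O_K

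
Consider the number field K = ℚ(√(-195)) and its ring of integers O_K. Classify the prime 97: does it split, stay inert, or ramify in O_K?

d = -195 ≡ 1 (mod 4), so O_K = ℤ[(1+√-195)/2] and disc(K) = d = -195.
97 ∤ -195, so 97 is unramified.
Compute (-195/97) via Euler: 96^((97-1)/2) mod 97 = 1, so (-195/97) = 1.
(-195/97) = 1, so 97 splits.

splits completely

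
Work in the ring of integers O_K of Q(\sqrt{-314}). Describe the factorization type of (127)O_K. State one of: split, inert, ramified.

inert — (127) stays prime in O_K

d = -314 ≡ 2 (mod 4), so O_K = ℤ[√-314] and disc(K) = 4d = -1256.
Since gcd(127, -1256) = 1 the prime 127 does not ramify.
Compute (-314/127) via Euler: 67^((127-1)/2) mod 127 = 126, so (-314/127) = -1.
(-314/127) = -1, so 127 is inert.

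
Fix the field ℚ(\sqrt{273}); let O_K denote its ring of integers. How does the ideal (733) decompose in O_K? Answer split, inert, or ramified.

273 mod 4 = 1, hence disc K = 273 and O_K = ℤ[(1+√273)/2].
733 ∤ 273, so 733 is unramified.
(273/733) = 273^366 mod 733 = 1, giving Legendre symbol 1.
(273/733) = 1, so 733 splits.

p splits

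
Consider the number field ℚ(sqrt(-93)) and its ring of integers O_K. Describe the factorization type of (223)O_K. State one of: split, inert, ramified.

-93 mod 4 = 3, hence disc K = 4·(-93) = -372 and O_K = ℤ[√-93].
223 ∤ -372, so 223 is unramified.
Compute (-93/223) via Euler: 130^((223-1)/2) mod 223 = 1, so (-93/223) = 1.
Legendre symbol 1 ⇒ 223 is split.

223 splits in O_K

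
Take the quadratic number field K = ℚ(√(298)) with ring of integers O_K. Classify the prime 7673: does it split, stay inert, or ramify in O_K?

d = 298 ≡ 2 (mod 4), so O_K = ℤ[√298] and disc(K) = 4d = 1192.
Since gcd(7673, 1192) = 1 the prime 7673 does not ramify.
Euler's criterion: 298^3836 mod 7673 = 7672. Thus (298|7673) = -1.
d is a non-residue mod p, hence 7673 remains inert in O_K.

p is inert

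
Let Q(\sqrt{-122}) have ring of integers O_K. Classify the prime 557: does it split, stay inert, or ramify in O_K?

Since -122 ≢ 1 mod 4, the ring of integers is ℤ[√-122] with discriminant 4·(-122) = -488.
557 ∤ -488, so 557 is unramified.
Euler's criterion: (-122)^278 mod 557 = 1. Thus (-122|557) = 1.
Legendre symbol 1 ⇒ 557 is split.

557 splits in O_K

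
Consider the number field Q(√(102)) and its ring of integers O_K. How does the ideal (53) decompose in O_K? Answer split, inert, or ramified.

d = 102 ≡ 2 (mod 4), so O_K = ℤ[√102] and disc(K) = 4d = 408.
Since gcd(53, 408) = 1 the prime 53 does not ramify.
(102/53) = 49^26 mod 53 = 1, giving Legendre symbol 1.
d is a quadratic residue mod p, hence 53 splits in O_K.

splits completely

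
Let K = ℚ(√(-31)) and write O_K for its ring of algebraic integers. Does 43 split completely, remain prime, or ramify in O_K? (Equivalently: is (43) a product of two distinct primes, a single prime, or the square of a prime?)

p is inert

-31 mod 4 = 1, hence disc K = -31 and O_K = ℤ[(1+√-31)/2].
43 ∤ -31, so 43 is unramified.
Euler's criterion: (-31)^21 mod 43 = 42. Thus (-31|43) = -1.
d is a non-residue mod p, hence 43 remains inert in O_K.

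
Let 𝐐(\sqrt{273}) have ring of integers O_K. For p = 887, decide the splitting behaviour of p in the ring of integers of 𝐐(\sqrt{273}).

Since 273 ≡ 1 mod 4, the ring of integers is ℤ[(1+√273)/2] with discriminant 273.
887 ∤ 273, so 887 is unramified.
Compute (273/887) via Euler: 273^((887-1)/2) mod 887 = 1, so (273/887) = 1.
Legendre symbol 1 ⇒ 887 is split.

split — (887) = 𝔭₁𝔭₂ with 𝔭₁ ≠ 𝔭₂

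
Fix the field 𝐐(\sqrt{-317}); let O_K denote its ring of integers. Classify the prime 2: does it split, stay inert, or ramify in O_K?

ramifies in O_K

-317 mod 4 = 3, hence disc K = 4·(-317) = -1268 and O_K = ℤ[√-317].
Ramification test: 2 | -1268. The prime 2 ramifies in K.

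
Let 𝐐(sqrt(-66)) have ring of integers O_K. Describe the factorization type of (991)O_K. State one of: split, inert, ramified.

remains prime (inert)

Since -66 ≢ 1 mod 4, the ring of integers is ℤ[√-66] with discriminant 4·(-66) = -264.
Since gcd(991, -264) = 1 the prime 991 does not ramify.
Euler's criterion: (-66)^495 mod 991 = 990. Thus (-66|991) = -1.
d is a non-residue mod p, hence 991 remains inert in O_K.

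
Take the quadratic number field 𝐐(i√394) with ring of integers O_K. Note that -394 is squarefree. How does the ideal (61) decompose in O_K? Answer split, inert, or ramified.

-394 mod 4 = 2, hence disc K = 4·(-394) = -1576 and O_K = ℤ[√-394].
disc(K) = -1576 is not divisible by 61; 61 is unramified.
Legendre symbol by Euler's criterion: (-394/61) ≡ (-394)^30 ≡ 60 (mod 61), i.e. (-394/61) = -1.
Legendre symbol -1 ⇒ 61 is inert.

inert — (61) stays prime in O_K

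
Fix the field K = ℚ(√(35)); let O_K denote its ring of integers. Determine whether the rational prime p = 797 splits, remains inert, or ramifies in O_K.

split — (797) = 𝔭₁𝔭₂ with 𝔭₁ ≠ 𝔭₂

Since 35 ≢ 1 mod 4, the ring of integers is ℤ[√35] with discriminant 4·35 = 140.
797 ∤ 140, so 797 is unramified.
Euler's criterion: 35^398 mod 797 = 1. Thus (35|797) = 1.
Legendre symbol 1 ⇒ 797 is split.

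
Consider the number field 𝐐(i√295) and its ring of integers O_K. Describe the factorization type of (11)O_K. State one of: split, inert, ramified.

d = -295 ≡ 1 (mod 4), so O_K = ℤ[(1+√-295)/2] and disc(K) = d = -295.
11 ∤ -295, so 11 is unramified.
Euler's criterion: (-295)^5 mod 11 = 10. Thus (-295|11) = -1.
Legendre symbol -1 ⇒ 11 is inert.

11 remains inert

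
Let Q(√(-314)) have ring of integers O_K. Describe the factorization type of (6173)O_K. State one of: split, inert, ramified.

6173 splits in O_K

-314 mod 4 = 2, hence disc K = 4·(-314) = -1256 and O_K = ℤ[√-314].
disc(K) = -1256 is not divisible by 6173; 6173 is unramified.
(-314/6173) = 5859^3086 mod 6173 = 1, giving Legendre symbol 1.
Legendre symbol 1 ⇒ 6173 is split.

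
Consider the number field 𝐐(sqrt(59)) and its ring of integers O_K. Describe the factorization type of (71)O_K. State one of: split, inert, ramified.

p is inert

Since 59 ≢ 1 mod 4, the ring of integers is ℤ[√59] with discriminant 4·59 = 236.
71 ∤ 236, so 71 is unramified.
Compute (59/71) via Euler: 59^((71-1)/2) mod 71 = 70, so (59/71) = -1.
Legendre symbol -1 ⇒ 71 is inert.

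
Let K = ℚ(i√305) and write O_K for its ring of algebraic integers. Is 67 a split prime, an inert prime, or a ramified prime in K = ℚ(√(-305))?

Since -305 ≢ 1 mod 4, the ring of integers is ℤ[√-305] with discriminant 4·(-305) = -1220.
67 ∤ -1220, so 67 is unramified.
Legendre symbol by Euler's criterion: (-305/67) ≡ (-305)^33 ≡ 66 (mod 67), i.e. (-305/67) = -1.
d is a non-residue mod p, hence 67 remains inert in O_K.

inert — (67) stays prime in O_K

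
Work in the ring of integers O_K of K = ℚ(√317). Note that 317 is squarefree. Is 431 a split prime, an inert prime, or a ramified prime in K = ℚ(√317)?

p is inert

d = 317 ≡ 1 (mod 4), so O_K = ℤ[(1+√317)/2] and disc(K) = d = 317.
Since gcd(431, 317) = 1 the prime 431 does not ramify.
Legendre symbol by Euler's criterion: (317/431) ≡ 317^215 ≡ 430 (mod 431), i.e. (317/431) = -1.
Legendre symbol -1 ⇒ 431 is inert.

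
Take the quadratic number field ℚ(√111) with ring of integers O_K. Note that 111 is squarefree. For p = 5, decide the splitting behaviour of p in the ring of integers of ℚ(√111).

split — (5) = 𝔭₁𝔭₂ with 𝔭₁ ≠ 𝔭₂

111 mod 4 = 3, hence disc K = 4·111 = 444 and O_K = ℤ[√111].
5 ∤ 444, so 5 is unramified.
Legendre symbol by Euler's criterion: (111/5) ≡ 111^2 ≡ 1 (mod 5), i.e. (111/5) = 1.
(111/5) = 1, so 5 splits.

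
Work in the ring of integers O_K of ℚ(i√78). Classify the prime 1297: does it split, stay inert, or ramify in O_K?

Since -78 ≢ 1 mod 4, the ring of integers is ℤ[√-78] with discriminant 4·(-78) = -312.
disc(K) = -312 is not divisible by 1297; 1297 is unramified.
Legendre symbol by Euler's criterion: (-78/1297) ≡ (-78)^648 ≡ 1 (mod 1297), i.e. (-78/1297) = 1.
Legendre symbol 1 ⇒ 1297 is split.

split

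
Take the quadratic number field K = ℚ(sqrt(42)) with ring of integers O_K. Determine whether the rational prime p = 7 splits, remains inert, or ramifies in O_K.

ramified — (7) = 𝔭²

d = 42 ≡ 2 (mod 4), so O_K = ℤ[√42] and disc(K) = 4d = 168.
7 divides disc(K) = 168, so 7 ramifies.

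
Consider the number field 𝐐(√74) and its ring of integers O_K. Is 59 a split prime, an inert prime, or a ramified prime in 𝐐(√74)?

split

Since 74 ≢ 1 mod 4, the ring of integers is ℤ[√74] with discriminant 4·74 = 296.
disc(K) = 296 is not divisible by 59; 59 is unramified.
Legendre symbol by Euler's criterion: (74/59) ≡ 74^29 ≡ 1 (mod 59), i.e. (74/59) = 1.
d is a quadratic residue mod p, hence 59 splits in O_K.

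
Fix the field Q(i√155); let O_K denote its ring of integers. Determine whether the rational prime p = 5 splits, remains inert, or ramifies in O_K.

d = -155 ≡ 1 (mod 4), so O_K = ℤ[(1+√-155)/2] and disc(K) = d = -155.
disc(K) = -155 = 5·(-31), so p = 5 is ramified.

ramified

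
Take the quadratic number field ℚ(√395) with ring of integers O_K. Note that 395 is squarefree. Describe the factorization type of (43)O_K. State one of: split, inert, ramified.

remains prime (inert)

d = 395 ≡ 3 (mod 4), so O_K = ℤ[√395] and disc(K) = 4d = 1580.
43 ∤ 1580, so 43 is unramified.
Euler's criterion: 395^21 mod 43 = 42. Thus (395|43) = -1.
Legendre symbol -1 ⇒ 43 is inert.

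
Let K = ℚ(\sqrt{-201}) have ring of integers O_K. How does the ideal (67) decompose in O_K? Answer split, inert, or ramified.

-201 mod 4 = 3, hence disc K = 4·(-201) = -804 and O_K = ℤ[√-201].
67 divides disc(K) = -804, so 67 ramifies.

ramifies in O_K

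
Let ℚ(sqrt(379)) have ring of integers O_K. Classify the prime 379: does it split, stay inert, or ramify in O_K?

d = 379 ≡ 3 (mod 4), so O_K = ℤ[√379] and disc(K) = 4d = 1516.
disc(K) = 1516 = 379·4, so p = 379 is ramified.

ramified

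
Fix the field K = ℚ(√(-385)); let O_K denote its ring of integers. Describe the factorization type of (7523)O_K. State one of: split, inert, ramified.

d = -385 ≡ 3 (mod 4), so O_K = ℤ[√-385] and disc(K) = 4d = -1540.
7523 ∤ -1540, so 7523 is unramified.
Euler's criterion: (-385)^3761 mod 7523 = 1. Thus (-385|7523) = 1.
d is a quadratic residue mod p, hence 7523 splits in O_K.

splits completely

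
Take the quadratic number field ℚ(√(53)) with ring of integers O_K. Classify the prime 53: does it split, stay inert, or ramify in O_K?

p ramifies

53 mod 4 = 1, hence disc K = 53 and O_K = ℤ[(1+√53)/2].
disc(K) = 53 = 53·1, so p = 53 is ramified.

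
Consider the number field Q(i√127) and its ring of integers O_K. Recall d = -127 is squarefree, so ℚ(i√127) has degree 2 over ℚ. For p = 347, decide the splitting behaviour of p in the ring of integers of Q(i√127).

Since -127 ≡ 1 mod 4, the ring of integers is ℤ[(1+√-127)/2] with discriminant -127.
347 ∤ -127, so 347 is unramified.
Compute (-127/347) via Euler: 220^((347-1)/2) mod 347 = 346, so (-127/347) = -1.
d is a non-residue mod p, hence 347 remains inert in O_K.

p is inert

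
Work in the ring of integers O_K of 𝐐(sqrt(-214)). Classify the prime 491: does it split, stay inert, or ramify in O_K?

491 splits in O_K

Since -214 ≢ 1 mod 4, the ring of integers is ℤ[√-214] with discriminant 4·(-214) = -856.
disc(K) = -856 is not divisible by 491; 491 is unramified.
Compute (-214/491) via Euler: 277^((491-1)/2) mod 491 = 1, so (-214/491) = 1.
Legendre symbol 1 ⇒ 491 is split.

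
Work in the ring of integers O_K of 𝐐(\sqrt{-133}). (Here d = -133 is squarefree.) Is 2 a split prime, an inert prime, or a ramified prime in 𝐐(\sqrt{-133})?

d = -133 ≡ 3 (mod 4), so O_K = ℤ[√-133] and disc(K) = 4d = -532.
2 divides disc(K) = -532, so 2 ramifies.

ramified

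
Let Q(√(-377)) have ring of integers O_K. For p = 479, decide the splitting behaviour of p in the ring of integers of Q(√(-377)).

d = -377 ≡ 3 (mod 4), so O_K = ℤ[√-377] and disc(K) = 4d = -1508.
479 ∤ -1508, so 479 is unramified.
(-377/479) = 102^239 mod 479 = 478, giving Legendre symbol -1.
(-377/479) = -1, so 479 is inert.

p is inert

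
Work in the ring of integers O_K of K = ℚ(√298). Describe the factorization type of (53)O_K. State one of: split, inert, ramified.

298 mod 4 = 2, hence disc K = 4·298 = 1192 and O_K = ℤ[√298].
disc(K) = 1192 is not divisible by 53; 53 is unramified.
Euler's criterion: 298^26 mod 53 = 52. Thus (298|53) = -1.
(298/53) = -1, so 53 is inert.

inert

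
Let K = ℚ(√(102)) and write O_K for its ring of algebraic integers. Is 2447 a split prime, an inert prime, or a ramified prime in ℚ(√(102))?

102 mod 4 = 2, hence disc K = 4·102 = 408 and O_K = ℤ[√102].
2447 ∤ 408, so 2447 is unramified.
Legendre symbol by Euler's criterion: (102/2447) ≡ 102^1223 ≡ 1 (mod 2447), i.e. (102/2447) = 1.
(102/2447) = 1, so 2447 splits.

p splits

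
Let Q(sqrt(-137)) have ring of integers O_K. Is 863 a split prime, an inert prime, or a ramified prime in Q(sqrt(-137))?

split — (863) = 𝔭₁𝔭₂ with 𝔭₁ ≠ 𝔭₂

Since -137 ≢ 1 mod 4, the ring of integers is ℤ[√-137] with discriminant 4·(-137) = -548.
863 ∤ -548, so 863 is unramified.
Compute (-137/863) via Euler: 726^((863-1)/2) mod 863 = 1, so (-137/863) = 1.
Legendre symbol 1 ⇒ 863 is split.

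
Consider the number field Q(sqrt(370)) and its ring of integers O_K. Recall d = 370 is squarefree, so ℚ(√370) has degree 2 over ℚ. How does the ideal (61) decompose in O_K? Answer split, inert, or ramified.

370 mod 4 = 2, hence disc K = 4·370 = 1480 and O_K = ℤ[√370].
disc(K) = 1480 is not divisible by 61; 61 is unramified.
(370/61) = 4^30 mod 61 = 1, giving Legendre symbol 1.
d is a quadratic residue mod p, hence 61 splits in O_K.

p splits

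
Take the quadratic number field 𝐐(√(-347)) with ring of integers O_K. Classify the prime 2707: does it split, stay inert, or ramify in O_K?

2707 splits in O_K

-347 mod 4 = 1, hence disc K = -347 and O_K = ℤ[(1+√-347)/2].
Since gcd(2707, -347) = 1 the prime 2707 does not ramify.
(-347/2707) = 2360^1353 mod 2707 = 1, giving Legendre symbol 1.
(-347/2707) = 1, so 2707 splits.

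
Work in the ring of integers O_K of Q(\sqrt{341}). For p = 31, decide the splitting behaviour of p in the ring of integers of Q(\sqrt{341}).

341 mod 4 = 1, hence disc K = 341 and O_K = ℤ[(1+√341)/2].
31 divides disc(K) = 341, so 31 ramifies.

ramifies in O_K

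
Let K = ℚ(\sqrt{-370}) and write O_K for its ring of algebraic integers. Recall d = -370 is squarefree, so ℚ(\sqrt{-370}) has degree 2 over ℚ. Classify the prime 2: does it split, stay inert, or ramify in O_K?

Since -370 ≢ 1 mod 4, the ring of integers is ℤ[√-370] with discriminant 4·(-370) = -1480.
Ramification test: 2 | -1480. The prime 2 ramifies in K.

ramifies in O_K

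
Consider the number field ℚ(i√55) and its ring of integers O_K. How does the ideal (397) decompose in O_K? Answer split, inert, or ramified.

397 remains inert

Since -55 ≡ 1 mod 4, the ring of integers is ℤ[(1+√-55)/2] with discriminant -55.
Since gcd(397, -55) = 1 the prime 397 does not ramify.
Euler's criterion: (-55)^198 mod 397 = 396. Thus (-55|397) = -1.
d is a non-residue mod p, hence 397 remains inert in O_K.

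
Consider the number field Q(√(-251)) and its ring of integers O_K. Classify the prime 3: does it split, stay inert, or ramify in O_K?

split — (3) = 𝔭₁𝔭₂ with 𝔭₁ ≠ 𝔭₂

Since -251 ≡ 1 mod 4, the ring of integers is ℤ[(1+√-251)/2] with discriminant -251.
Since gcd(3, -251) = 1 the prime 3 does not ramify.
(-251/3) = 1^1 mod 3 = 1, giving Legendre symbol 1.
(-251/3) = 1, so 3 splits.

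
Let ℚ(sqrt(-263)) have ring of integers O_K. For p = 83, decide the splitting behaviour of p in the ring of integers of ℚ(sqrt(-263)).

Since -263 ≡ 1 mod 4, the ring of integers is ℤ[(1+√-263)/2] with discriminant -263.
Since gcd(83, -263) = 1 the prime 83 does not ramify.
Compute (-263/83) via Euler: 69^((83-1)/2) mod 83 = 1, so (-263/83) = 1.
d is a quadratic residue mod p, hence 83 splits in O_K.

split — (83) = 𝔭₁𝔭₂ with 𝔭₁ ≠ 𝔭₂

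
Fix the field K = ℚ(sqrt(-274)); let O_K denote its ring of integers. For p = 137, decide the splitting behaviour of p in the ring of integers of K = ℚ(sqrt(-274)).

ramifies in O_K

d = -274 ≡ 2 (mod 4), so O_K = ℤ[√-274] and disc(K) = 4d = -1096.
Ramification test: 137 | -1096. The prime 137 ramifies in K.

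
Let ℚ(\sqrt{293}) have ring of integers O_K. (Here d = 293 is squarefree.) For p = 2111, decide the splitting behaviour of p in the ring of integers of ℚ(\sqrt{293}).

293 mod 4 = 1, hence disc K = 293 and O_K = ℤ[(1+√293)/2].
Since gcd(2111, 293) = 1 the prime 2111 does not ramify.
Legendre symbol by Euler's criterion: (293/2111) ≡ 293^1055 ≡ 1 (mod 2111), i.e. (293/2111) = 1.
d is a quadratic residue mod p, hence 2111 splits in O_K.

splits completely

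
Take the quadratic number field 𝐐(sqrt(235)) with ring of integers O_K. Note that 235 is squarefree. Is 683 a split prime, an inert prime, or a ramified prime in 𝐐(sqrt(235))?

Since 235 ≢ 1 mod 4, the ring of integers is ℤ[√235] with discriminant 4·235 = 940.
683 ∤ 940, so 683 is unramified.
Legendre symbol by Euler's criterion: (235/683) ≡ 235^341 ≡ 1 (mod 683), i.e. (235/683) = 1.
Legendre symbol 1 ⇒ 683 is split.

split — (683) = 𝔭₁𝔭₂ with 𝔭₁ ≠ 𝔭₂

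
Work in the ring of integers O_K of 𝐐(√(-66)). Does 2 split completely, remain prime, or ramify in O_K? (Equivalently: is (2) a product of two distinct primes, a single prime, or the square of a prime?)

ramified — (2) = 𝔭²

d = -66 ≡ 2 (mod 4), so O_K = ℤ[√-66] and disc(K) = 4d = -264.
Ramification test: 2 | -264. The prime 2 ramifies in K.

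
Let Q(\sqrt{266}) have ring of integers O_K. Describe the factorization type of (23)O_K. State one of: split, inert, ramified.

d = 266 ≡ 2 (mod 4), so O_K = ℤ[√266] and disc(K) = 4d = 1064.
Since gcd(23, 1064) = 1 the prime 23 does not ramify.
Euler's criterion: 266^11 mod 23 = 1. Thus (266|23) = 1.
(266/23) = 1, so 23 splits.

split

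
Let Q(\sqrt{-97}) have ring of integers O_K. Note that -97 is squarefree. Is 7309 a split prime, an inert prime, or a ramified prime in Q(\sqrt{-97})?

7309 remains inert

d = -97 ≡ 3 (mod 4), so O_K = ℤ[√-97] and disc(K) = 4d = -388.
Since gcd(7309, -388) = 1 the prime 7309 does not ramify.
(-97/7309) = 7212^3654 mod 7309 = 7308, giving Legendre symbol -1.
d is a non-residue mod p, hence 7309 remains inert in O_K.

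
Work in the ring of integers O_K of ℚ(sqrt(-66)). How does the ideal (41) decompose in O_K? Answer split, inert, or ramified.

splits completely

Since -66 ≢ 1 mod 4, the ring of integers is ℤ[√-66] with discriminant 4·(-66) = -264.
Since gcd(41, -264) = 1 the prime 41 does not ramify.
(-66/41) = 16^20 mod 41 = 1, giving Legendre symbol 1.
(-66/41) = 1, so 41 splits.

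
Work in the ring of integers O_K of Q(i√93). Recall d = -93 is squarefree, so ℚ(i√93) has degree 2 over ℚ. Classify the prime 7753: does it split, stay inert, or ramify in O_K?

Since -93 ≢ 1 mod 4, the ring of integers is ℤ[√-93] with discriminant 4·(-93) = -372.
7753 ∤ -372, so 7753 is unramified.
(-93/7753) = 7660^3876 mod 7753 = 7752, giving Legendre symbol -1.
(-93/7753) = -1, so 7753 is inert.

remains prime (inert)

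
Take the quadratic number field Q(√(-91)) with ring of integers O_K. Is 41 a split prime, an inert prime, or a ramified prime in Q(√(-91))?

Since -91 ≡ 1 mod 4, the ring of integers is ℤ[(1+√-91)/2] with discriminant -91.
Since gcd(41, -91) = 1 the prime 41 does not ramify.
(-91/41) = 32^20 mod 41 = 1, giving Legendre symbol 1.
d is a quadratic residue mod p, hence 41 splits in O_K.

splits completely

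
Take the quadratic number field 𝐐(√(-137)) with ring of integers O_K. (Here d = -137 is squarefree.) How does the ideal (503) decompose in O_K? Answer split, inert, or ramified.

splits completely

d = -137 ≡ 3 (mod 4), so O_K = ℤ[√-137] and disc(K) = 4d = -548.
503 ∤ -548, so 503 is unramified.
Legendre symbol by Euler's criterion: (-137/503) ≡ (-137)^251 ≡ 1 (mod 503), i.e. (-137/503) = 1.
d is a quadratic residue mod p, hence 503 splits in O_K.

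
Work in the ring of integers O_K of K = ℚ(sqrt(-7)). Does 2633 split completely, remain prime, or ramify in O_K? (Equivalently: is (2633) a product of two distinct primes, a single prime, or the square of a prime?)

split

-7 mod 4 = 1, hence disc K = -7 and O_K = ℤ[(1+√-7)/2].
Since gcd(2633, -7) = 1 the prime 2633 does not ramify.
(-7/2633) = 2626^1316 mod 2633 = 1, giving Legendre symbol 1.
d is a quadratic residue mod p, hence 2633 splits in O_K.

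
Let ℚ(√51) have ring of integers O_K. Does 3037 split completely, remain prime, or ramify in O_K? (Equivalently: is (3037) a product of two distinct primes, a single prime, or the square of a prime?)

3037 remains inert

51 mod 4 = 3, hence disc K = 4·51 = 204 and O_K = ℤ[√51].
3037 ∤ 204, so 3037 is unramified.
Legendre symbol by Euler's criterion: (51/3037) ≡ 51^1518 ≡ 3036 (mod 3037), i.e. (51/3037) = -1.
d is a non-residue mod p, hence 3037 remains inert in O_K.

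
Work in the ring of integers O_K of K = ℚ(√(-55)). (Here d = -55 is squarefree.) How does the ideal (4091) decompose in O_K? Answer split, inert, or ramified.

remains prime (inert)

Since -55 ≡ 1 mod 4, the ring of integers is ℤ[(1+√-55)/2] with discriminant -55.
4091 ∤ -55, so 4091 is unramified.
Compute (-55/4091) via Euler: 4036^((4091-1)/2) mod 4091 = 4090, so (-55/4091) = -1.
d is a non-residue mod p, hence 4091 remains inert in O_K.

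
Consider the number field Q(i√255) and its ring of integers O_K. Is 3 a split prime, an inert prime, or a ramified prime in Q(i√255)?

Since -255 ≡ 1 mod 4, the ring of integers is ℤ[(1+√-255)/2] with discriminant -255.
disc(K) = -255 = 3·(-85), so p = 3 is ramified.

ramified — (3) = 𝔭²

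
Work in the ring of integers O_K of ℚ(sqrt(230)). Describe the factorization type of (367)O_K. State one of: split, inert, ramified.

inert — (367) stays prime in O_K

d = 230 ≡ 2 (mod 4), so O_K = ℤ[√230] and disc(K) = 4d = 920.
disc(K) = 920 is not divisible by 367; 367 is unramified.
Compute (230/367) via Euler: 230^((367-1)/2) mod 367 = 366, so (230/367) = -1.
(230/367) = -1, so 367 is inert.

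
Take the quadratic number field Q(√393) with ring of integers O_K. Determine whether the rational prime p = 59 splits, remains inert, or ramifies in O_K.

Since 393 ≡ 1 mod 4, the ring of integers is ℤ[(1+√393)/2] with discriminant 393.
disc(K) = 393 is not divisible by 59; 59 is unramified.
Compute (393/59) via Euler: 39^((59-1)/2) mod 59 = 58, so (393/59) = -1.
Legendre symbol -1 ⇒ 59 is inert.

p is inert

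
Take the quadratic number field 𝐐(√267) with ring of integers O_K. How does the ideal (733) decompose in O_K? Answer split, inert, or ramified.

Since 267 ≢ 1 mod 4, the ring of integers is ℤ[√267] with discriminant 4·267 = 1068.
Since gcd(733, 1068) = 1 the prime 733 does not ramify.
Legendre symbol by Euler's criterion: (267/733) ≡ 267^366 ≡ 1 (mod 733), i.e. (267/733) = 1.
Legendre symbol 1 ⇒ 733 is split.

splits completely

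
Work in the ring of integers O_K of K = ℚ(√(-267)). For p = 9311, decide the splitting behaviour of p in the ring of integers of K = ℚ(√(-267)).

-267 mod 4 = 1, hence disc K = -267 and O_K = ℤ[(1+√-267)/2].
disc(K) = -267 is not divisible by 9311; 9311 is unramified.
Legendre symbol by Euler's criterion: (-267/9311) ≡ (-267)^4655 ≡ 9310 (mod 9311), i.e. (-267/9311) = -1.
(-267/9311) = -1, so 9311 is inert.

inert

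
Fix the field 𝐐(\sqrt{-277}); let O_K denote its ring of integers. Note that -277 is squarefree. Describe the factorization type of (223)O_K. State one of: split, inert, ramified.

-277 mod 4 = 3, hence disc K = 4·(-277) = -1108 and O_K = ℤ[√-277].
disc(K) = -1108 is not divisible by 223; 223 is unramified.
Compute (-277/223) via Euler: 169^((223-1)/2) mod 223 = 1, so (-277/223) = 1.
d is a quadratic residue mod p, hence 223 splits in O_K.

p splits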